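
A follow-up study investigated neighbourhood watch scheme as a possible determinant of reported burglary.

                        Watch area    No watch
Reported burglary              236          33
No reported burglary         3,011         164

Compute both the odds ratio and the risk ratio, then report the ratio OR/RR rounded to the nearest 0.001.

0.898

Reading the table with exposure as columns: a = 236 (Watch area, case), b = 3011 (Watch area, non-case), c = 33 (No watch, case), d = 164.
OR = (236·164)/(3011·33) = 38704/99363 = 0.38952
Risk in exposed = 236/3247 = 0.07268; risk in unexposed = 33/197 = 0.16751; RR = 0.43389
OR/RR = 0.38952 / 0.43389 = 0.89774
The outcome is not rare, so the OR lies further from 1 than the RR.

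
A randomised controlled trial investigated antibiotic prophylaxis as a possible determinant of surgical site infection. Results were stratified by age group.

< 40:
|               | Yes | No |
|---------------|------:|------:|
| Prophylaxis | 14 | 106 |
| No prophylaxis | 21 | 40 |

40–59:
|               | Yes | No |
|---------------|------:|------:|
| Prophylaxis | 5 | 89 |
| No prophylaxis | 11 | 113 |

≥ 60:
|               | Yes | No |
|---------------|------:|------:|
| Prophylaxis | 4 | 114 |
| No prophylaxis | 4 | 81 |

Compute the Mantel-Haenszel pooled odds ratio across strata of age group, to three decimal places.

OR_MH = Σ(aᵢdᵢ/nᵢ) / Σ(bᵢcᵢ/nᵢ), where nᵢ is the stratum total.
Stratum 1 (< 40): n = 181; a·d/n = 14·40/181 = 3.0939; b·c/n = 106·21/181 = 12.2983
Stratum 2 (40–59): n = 218; a·d/n = 5·113/218 = 2.5917; b·c/n = 89·11/218 = 4.4908
Stratum 3 (≥ 60): n = 203; a·d/n = 4·81/203 = 1.5961; b·c/n = 114·4/203 = 2.2463
OR_MH = (3.0939 + 2.5917 + 1.5961) / (12.2983 + 4.4908 + 2.2463) = 7.2817 / 19.0355 = 0.38253

0.383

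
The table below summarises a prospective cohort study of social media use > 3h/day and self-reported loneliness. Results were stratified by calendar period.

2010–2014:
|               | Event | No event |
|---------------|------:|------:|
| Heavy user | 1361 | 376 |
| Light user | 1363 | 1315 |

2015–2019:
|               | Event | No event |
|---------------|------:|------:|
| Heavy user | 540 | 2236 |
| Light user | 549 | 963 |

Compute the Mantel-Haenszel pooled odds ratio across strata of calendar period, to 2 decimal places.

1.31

OR_MH = Σ(aᵢdᵢ/nᵢ) / Σ(bᵢcᵢ/nᵢ), where nᵢ is the stratum total.
Stratum 1 (2010–2014): n = 4415; a·d/n = 1361·1315/4415 = 405.3715; b·c/n = 376·1363/4415 = 116.0788
Stratum 2 (2015–2019): n = 4288; a·d/n = 540·963/4288 = 121.2733; b·c/n = 2236·549/4288 = 286.2789
OR_MH = (405.3715 + 121.2733) / (116.0788 + 286.2789) = 526.6448 / 402.3577 = 1.30890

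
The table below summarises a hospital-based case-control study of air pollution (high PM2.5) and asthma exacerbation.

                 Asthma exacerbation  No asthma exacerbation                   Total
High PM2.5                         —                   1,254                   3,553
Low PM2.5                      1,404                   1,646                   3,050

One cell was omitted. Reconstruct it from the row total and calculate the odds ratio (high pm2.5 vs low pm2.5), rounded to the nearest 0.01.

The missing cell is in the exposed row: 3553 − 1254 = 2299.
So a = 2299, b = 1254, c = 1404, d = 1646.
OR = (a·d)/(b·c) = (2299 × 1646) / (1254 × 1404) = 3784154 / 1760616 = 2.14934

2.15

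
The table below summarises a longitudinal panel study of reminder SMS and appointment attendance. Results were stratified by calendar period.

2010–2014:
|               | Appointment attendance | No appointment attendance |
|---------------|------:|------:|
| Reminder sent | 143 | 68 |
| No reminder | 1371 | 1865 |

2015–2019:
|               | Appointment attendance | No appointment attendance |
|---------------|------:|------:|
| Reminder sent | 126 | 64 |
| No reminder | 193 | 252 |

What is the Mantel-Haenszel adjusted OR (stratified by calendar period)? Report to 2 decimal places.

OR_MH = Σ(aᵢdᵢ/nᵢ) / Σ(bᵢcᵢ/nᵢ), where nᵢ is the stratum total.
Stratum 1 (2010–2014): n = 3447; a·d/n = 143·1865/3447 = 77.3702; b·c/n = 68·1371/3447 = 27.0461
Stratum 2 (2015–2019): n = 635; a·d/n = 126·252/635 = 50.0031; b·c/n = 64·193/635 = 19.4520
OR_MH = (77.3702 + 50.0031) / (27.0461 + 19.4520) = 127.3733 / 46.4981 = 2.73932

2.74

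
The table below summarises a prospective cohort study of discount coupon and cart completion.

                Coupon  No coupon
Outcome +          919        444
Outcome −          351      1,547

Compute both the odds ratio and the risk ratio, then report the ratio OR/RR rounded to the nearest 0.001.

Reading the table with exposure as columns: a = 919 (Coupon, case), b = 351 (Coupon, non-case), c = 444 (No coupon, case), d = 1547.
OR = (919·1547)/(351·444) = 1421693/155844 = 9.12254
Risk in exposed = 919/1270 = 0.72362; risk in unexposed = 444/1991 = 0.22300; RR = 3.24489
OR/RR = 9.12254 / 3.24489 = 2.81135
The outcome is not rare, so the OR lies further from 1 than the RR.

2.811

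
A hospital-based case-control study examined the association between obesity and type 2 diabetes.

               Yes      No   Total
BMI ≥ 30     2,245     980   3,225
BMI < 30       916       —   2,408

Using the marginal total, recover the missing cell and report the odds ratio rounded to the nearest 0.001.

The missing cell is in the unexposed row: 2408 − 916 = 1492.
So a = 2245, b = 980, c = 916, d = 1492.
OR = (a·d)/(b·c) = (2245 × 1492) / (980 × 916) = 3349540 / 897680 = 3.73133

3.731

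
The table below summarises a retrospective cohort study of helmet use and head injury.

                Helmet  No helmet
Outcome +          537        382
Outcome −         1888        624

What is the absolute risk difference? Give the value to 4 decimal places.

-0.1583

Reading the table with exposure as columns: a = 537 (Helmet, case), b = 1888 (Helmet, non-case), c = 382 (No helmet, case), d = 624.
Risk in exposed = 537/2425 = 0.221443; risk in unexposed = 382/1006 = 0.379722.
Risk difference = 0.221443 − 0.379722 = -0.158278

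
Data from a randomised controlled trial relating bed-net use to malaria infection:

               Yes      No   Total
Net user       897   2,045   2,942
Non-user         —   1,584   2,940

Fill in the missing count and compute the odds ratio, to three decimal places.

The missing cell is in the unexposed row: 2940 − 1584 = 1356.
So a = 897, b = 2045, c = 1356, d = 1584.
OR = (a·d)/(b·c) = (897 × 1584) / (2045 × 1356) = 1420848 / 2773020 = 0.51238

0.512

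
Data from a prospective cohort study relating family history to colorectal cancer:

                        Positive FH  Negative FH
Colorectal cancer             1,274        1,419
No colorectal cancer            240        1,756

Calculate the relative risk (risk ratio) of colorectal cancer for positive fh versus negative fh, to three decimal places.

1.883

Reading the table with exposure as columns: a = 1274 (Positive FH, case), b = 240 (Positive FH, non-case), c = 1419 (Negative FH, case), d = 1756.
Risk in exposed = 1274/1514 = 0.84148; risk in unexposed = 1419/3175 = 0.44693.
RR = 0.84148 / 0.44693 = 1.88280
The risk among the exposed is 1.88 times that among the unexposed.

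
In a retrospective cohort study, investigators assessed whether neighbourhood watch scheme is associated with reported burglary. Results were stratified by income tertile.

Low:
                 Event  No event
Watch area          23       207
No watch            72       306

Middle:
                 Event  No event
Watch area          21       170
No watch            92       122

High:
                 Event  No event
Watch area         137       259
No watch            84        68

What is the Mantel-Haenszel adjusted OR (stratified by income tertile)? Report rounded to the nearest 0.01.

OR_MH = Σ(aᵢdᵢ/nᵢ) / Σ(bᵢcᵢ/nᵢ), where nᵢ is the stratum total.
Stratum 1 (Low): n = 608; a·d/n = 23·306/608 = 11.5757; b·c/n = 207·72/608 = 24.5132
Stratum 2 (Middle): n = 405; a·d/n = 21·122/405 = 6.3259; b·c/n = 170·92/405 = 38.6173
Stratum 3 (High): n = 548; a·d/n = 137·68/548 = 17.0000; b·c/n = 259·84/548 = 39.7007
OR_MH = (11.5757 + 6.3259 + 17.0000) / (24.5132 + 38.6173 + 39.7007) = 34.9016 / 102.8312 = 0.33941

0.34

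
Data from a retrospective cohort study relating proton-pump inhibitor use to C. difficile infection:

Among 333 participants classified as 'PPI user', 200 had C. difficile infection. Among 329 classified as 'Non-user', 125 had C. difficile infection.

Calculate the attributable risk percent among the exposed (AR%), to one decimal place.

36.7

From the description: a = 200, b = 133, c = 125, d = 204.
Risk in exposed = 200/333 = 0.60060; risk in unexposed = 125/329 = 0.37994.
RR = 0.60060/0.37994 = 1.58078
AR% = (RR − 1)/RR × 100 = (1.58078 − 1)/1.58078 × 100 = 36.7401%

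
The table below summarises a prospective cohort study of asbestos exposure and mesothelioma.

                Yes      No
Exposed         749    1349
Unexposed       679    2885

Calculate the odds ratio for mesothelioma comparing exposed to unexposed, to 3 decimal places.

2.359

Cells: a = 749, b = 1349, c = 679, d = 2885.
OR = (a·d)/(b·c) = (749 × 2885) / (1349 × 679) = 2160865 / 915971 = 2.35910
The odds of mesothelioma are about 2.36 times as high in the exposed group.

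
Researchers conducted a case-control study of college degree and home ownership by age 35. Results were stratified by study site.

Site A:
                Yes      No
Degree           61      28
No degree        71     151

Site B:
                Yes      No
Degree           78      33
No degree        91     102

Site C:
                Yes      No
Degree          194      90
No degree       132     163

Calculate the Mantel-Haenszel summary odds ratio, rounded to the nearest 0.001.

3.001

OR_MH = Σ(aᵢdᵢ/nᵢ) / Σ(bᵢcᵢ/nᵢ), where nᵢ is the stratum total.
Stratum 1 (Site A): n = 311; a·d/n = 61·151/311 = 29.6174; b·c/n = 28·71/311 = 6.3923
Stratum 2 (Site B): n = 304; a·d/n = 78·102/304 = 26.1711; b·c/n = 33·91/304 = 9.8783
Stratum 3 (Site C): n = 579; a·d/n = 194·163/579 = 54.6149; b·c/n = 90·132/579 = 20.5181
OR_MH = (29.6174 + 26.1711 + 54.6149) / (6.3923 + 9.8783 + 20.5181) = 110.4033 / 36.7887 = 3.00101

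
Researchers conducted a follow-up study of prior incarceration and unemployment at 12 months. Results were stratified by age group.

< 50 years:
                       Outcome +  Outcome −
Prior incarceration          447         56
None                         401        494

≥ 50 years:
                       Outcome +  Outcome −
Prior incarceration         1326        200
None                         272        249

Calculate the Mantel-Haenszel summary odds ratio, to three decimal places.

7.487

OR_MH = Σ(aᵢdᵢ/nᵢ) / Σ(bᵢcᵢ/nᵢ), where nᵢ is the stratum total.
Stratum 1 (< 50 years): n = 1398; a·d/n = 447·494/1398 = 157.9528; b·c/n = 56·401/1398 = 16.0629
Stratum 2 (≥ 50 years): n = 2047; a·d/n = 1326·249/2047 = 161.2965; b·c/n = 200·272/2047 = 26.5755
OR_MH = (157.9528 + 161.2965) / (16.0629 + 26.5755) = 319.2493 / 42.6384 = 7.48736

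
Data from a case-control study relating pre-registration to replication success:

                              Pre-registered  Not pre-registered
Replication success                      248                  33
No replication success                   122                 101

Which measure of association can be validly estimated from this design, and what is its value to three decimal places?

6.222

Reading the table with exposure as columns: a = 248 (Pre-registered, case), b = 122 (Pre-registered, non-case), c = 33 (Not pre-registered, case), d = 101.
This is a case-control study: participants were sampled on outcome status, so risks in the source population cannot be estimated directly — relative risk is not valid here. The odds ratio is the appropriate measure.
OR = (a·d)/(b·c) = (248 × 101) / (122 × 33) = 25048 / 4026 = 6.22156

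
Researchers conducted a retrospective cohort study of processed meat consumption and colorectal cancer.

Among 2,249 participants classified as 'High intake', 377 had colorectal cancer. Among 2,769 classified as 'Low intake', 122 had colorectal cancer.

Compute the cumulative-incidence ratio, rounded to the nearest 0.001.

3.805

From the description: a = 377, b = 1872, c = 122, d = 2647.
Risk in exposed = 377/2249 = 0.16763; risk in unexposed = 122/2769 = 0.04406.
RR = 0.16763 / 0.04406 = 3.80465
The risk among the exposed is 3.80 times that among the unexposed.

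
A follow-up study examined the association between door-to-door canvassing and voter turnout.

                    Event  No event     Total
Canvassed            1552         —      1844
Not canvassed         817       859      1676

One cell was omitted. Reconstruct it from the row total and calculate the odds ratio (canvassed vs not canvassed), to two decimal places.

5.59

The missing cell is in the exposed row: 1844 − 1552 = 292.
So a = 1552, b = 292, c = 817, d = 859.
OR = (a·d)/(b·c) = (1552 × 859) / (292 × 817) = 1333168 / 238564 = 5.58830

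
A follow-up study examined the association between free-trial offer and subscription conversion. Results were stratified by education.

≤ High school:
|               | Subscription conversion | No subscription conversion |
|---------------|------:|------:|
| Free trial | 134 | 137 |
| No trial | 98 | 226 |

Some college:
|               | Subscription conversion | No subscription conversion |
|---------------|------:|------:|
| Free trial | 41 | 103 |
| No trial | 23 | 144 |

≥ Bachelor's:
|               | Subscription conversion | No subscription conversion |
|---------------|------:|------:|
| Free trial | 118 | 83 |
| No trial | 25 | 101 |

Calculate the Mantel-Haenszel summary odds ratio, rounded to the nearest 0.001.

OR_MH = Σ(aᵢdᵢ/nᵢ) / Σ(bᵢcᵢ/nᵢ), where nᵢ is the stratum total.
Stratum 1 (≤ High school): n = 595; a·d/n = 134·226/595 = 50.8975; b·c/n = 137·98/595 = 22.5647
Stratum 2 (Some college): n = 311; a·d/n = 41·144/311 = 18.9839; b·c/n = 103·23/311 = 7.6174
Stratum 3 (≥ Bachelor's): n = 327; a·d/n = 118·101/327 = 36.4465; b·c/n = 83·25/327 = 6.3456
OR_MH = (50.8975 + 18.9839 + 36.4465) / (22.5647 + 7.6174 + 6.3456) = 106.3279 / 36.5276 = 2.91089

2.911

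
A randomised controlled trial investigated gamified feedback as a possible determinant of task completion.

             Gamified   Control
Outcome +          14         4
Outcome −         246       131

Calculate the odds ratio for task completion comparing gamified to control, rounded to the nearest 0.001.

1.864

Reading the table with exposure as columns: a = 14 (Gamified, case), b = 246 (Gamified, non-case), c = 4 (Control, case), d = 131.
OR = (a·d)/(b·c) = (14 × 131) / (246 × 4) = 1834 / 984 = 1.86382
The odds of task completion are about 1.86 times as high in the gamified group.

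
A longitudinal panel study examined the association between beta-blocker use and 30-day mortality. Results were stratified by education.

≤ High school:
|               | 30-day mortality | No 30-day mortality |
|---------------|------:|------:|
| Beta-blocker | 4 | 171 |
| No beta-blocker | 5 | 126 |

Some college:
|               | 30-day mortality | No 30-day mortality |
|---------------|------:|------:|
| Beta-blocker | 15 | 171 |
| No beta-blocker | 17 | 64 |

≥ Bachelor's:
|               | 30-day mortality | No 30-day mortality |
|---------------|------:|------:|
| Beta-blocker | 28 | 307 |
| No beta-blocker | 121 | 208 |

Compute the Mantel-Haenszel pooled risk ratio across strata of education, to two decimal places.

0.27

RR_MH = Σ(aᵢ·n₀ᵢ/nᵢ) / Σ(cᵢ·n₁ᵢ/nᵢ), with n₁ᵢ = aᵢ+bᵢ (exposed), n₀ᵢ = cᵢ+dᵢ (unexposed), nᵢ = n₁ᵢ+n₀ᵢ.
Stratum 1 (≤ High school): n₁ = 175, n₀ = 131, n = 306; a·n₀/n = 4·131/306 = 1.7124; c·n₁/n = 5·175/306 = 2.8595
Stratum 2 (Some college): n₁ = 186, n₀ = 81, n = 267; a·n₀/n = 15·81/267 = 4.5506; c·n₁/n = 17·186/267 = 11.8427
Stratum 3 (≥ Bachelor's): n₁ = 335, n₀ = 329, n = 664; a·n₀/n = 28·329/664 = 13.8735; c·n₁/n = 121·335/664 = 61.0467
RR_MH = (1.7124 + 4.5506 + 13.8735) / (2.8595 + 11.8427 + 61.0467) = 20.1365 / 75.7489 = 0.26583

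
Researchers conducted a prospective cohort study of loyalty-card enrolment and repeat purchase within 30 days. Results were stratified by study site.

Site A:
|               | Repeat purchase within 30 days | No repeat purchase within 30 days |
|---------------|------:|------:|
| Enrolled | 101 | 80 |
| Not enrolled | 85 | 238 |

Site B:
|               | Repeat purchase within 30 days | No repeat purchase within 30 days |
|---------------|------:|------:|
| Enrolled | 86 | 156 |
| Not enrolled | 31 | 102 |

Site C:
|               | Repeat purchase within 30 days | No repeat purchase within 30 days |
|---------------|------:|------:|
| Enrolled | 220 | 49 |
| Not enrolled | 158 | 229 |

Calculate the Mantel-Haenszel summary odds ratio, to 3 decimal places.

OR_MH = Σ(aᵢdᵢ/nᵢ) / Σ(bᵢcᵢ/nᵢ), where nᵢ is the stratum total.
Stratum 1 (Site A): n = 504; a·d/n = 101·238/504 = 47.6944; b·c/n = 80·85/504 = 13.4921
Stratum 2 (Site B): n = 375; a·d/n = 86·102/375 = 23.3920; b·c/n = 156·31/375 = 12.8960
Stratum 3 (Site C): n = 656; a·d/n = 220·229/656 = 76.7988; b·c/n = 49·158/656 = 11.8018
OR_MH = (47.6944 + 23.3920 + 76.7988) / (13.4921 + 12.8960 + 11.8018) = 147.8852 / 38.1899 = 3.87237

3.872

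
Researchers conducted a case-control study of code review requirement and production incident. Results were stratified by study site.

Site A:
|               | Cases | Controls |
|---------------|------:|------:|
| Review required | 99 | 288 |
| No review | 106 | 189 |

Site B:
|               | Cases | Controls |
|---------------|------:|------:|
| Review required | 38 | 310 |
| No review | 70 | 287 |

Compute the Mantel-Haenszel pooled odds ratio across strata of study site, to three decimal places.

0.568

OR_MH = Σ(aᵢdᵢ/nᵢ) / Σ(bᵢcᵢ/nᵢ), where nᵢ is the stratum total.
Stratum 1 (Site A): n = 682; a·d/n = 99·189/682 = 27.4355; b·c/n = 288·106/682 = 44.7625
Stratum 2 (Site B): n = 705; a·d/n = 38·287/705 = 15.4695; b·c/n = 310·70/705 = 30.7801
OR_MH = (27.4355 + 15.4695) / (44.7625 + 30.7801) = 42.9050 / 75.5426 = 0.56796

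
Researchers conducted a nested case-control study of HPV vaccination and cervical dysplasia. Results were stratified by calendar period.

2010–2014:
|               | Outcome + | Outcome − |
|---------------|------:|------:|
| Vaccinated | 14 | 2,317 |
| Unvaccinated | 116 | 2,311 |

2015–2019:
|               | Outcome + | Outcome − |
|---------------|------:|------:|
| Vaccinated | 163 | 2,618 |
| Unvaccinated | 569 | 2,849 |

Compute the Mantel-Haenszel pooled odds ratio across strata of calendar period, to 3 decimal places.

OR_MH = Σ(aᵢdᵢ/nᵢ) / Σ(bᵢcᵢ/nᵢ), where nᵢ is the stratum total.
Stratum 1 (2010–2014): n = 4758; a·d/n = 14·2311/4758 = 6.7999; b·c/n = 2317·116/4758 = 56.4884
Stratum 2 (2015–2019): n = 6199; a·d/n = 163·2849/6199 = 74.9132; b·c/n = 2618·569/6199 = 240.3036
OR_MH = (6.7999 + 74.9132) / (56.4884 + 240.3036) = 81.7131 / 296.7920 = 0.27532

0.275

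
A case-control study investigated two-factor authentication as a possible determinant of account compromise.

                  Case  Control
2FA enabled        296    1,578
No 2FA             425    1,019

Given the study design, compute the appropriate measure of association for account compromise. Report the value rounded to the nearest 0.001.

Cells: a = 296, b = 1578, c = 425, d = 1019.
This is a case-control study: participants were sampled on outcome status, so risks in the source population cannot be estimated directly — relative risk is not valid here. The odds ratio is the appropriate measure.
OR = (a·d)/(b·c) = (296 × 1019) / (1578 × 425) = 301624 / 670650 = 0.44975

0.450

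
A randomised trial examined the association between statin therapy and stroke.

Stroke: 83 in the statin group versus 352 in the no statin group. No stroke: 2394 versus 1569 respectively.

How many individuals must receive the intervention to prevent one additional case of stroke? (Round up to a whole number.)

7

Risk in treated group = 83/2477 = 0.03351; risk in control = 352/1921 = 0.18324.
Absolute risk reduction = 0.18324 − 0.03351 = 0.14973
NNT = 1 / ARR = 1 / 0.14973 = 6.679 → round up → 7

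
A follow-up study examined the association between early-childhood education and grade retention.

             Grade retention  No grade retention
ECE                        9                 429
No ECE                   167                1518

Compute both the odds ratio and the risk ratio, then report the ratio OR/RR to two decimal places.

Cells: a = 9, b = 429, c = 167, d = 1518.
OR = (9·1518)/(429·167) = 13662/71643 = 0.19070
Risk in exposed = 9/438 = 0.02055; risk in unexposed = 167/1685 = 0.09911; RR = 0.20733
OR/RR = 0.19070 / 0.20733 = 0.91979
The outcome is rare in both groups, so OR ≈ RR (ratio near 1).

0.92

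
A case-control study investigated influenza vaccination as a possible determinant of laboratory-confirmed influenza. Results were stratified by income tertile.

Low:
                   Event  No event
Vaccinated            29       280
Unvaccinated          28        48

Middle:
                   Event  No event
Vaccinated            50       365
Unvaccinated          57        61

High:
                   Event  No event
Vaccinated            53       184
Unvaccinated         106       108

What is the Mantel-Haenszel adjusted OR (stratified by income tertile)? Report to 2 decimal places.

OR_MH = Σ(aᵢdᵢ/nᵢ) / Σ(bᵢcᵢ/nᵢ), where nᵢ is the stratum total.
Stratum 1 (Low): n = 385; a·d/n = 29·48/385 = 3.6156; b·c/n = 280·28/385 = 20.3636
Stratum 2 (Middle): n = 533; a·d/n = 50·61/533 = 5.7223; b·c/n = 365·57/533 = 39.0338
Stratum 3 (High): n = 451; a·d/n = 53·108/451 = 12.6918; b·c/n = 184·106/451 = 43.2461
OR_MH = (3.6156 + 5.7223 + 12.6918) / (20.3636 + 39.0338 + 43.2461) = 22.0297 / 102.6435 = 0.21462

0.21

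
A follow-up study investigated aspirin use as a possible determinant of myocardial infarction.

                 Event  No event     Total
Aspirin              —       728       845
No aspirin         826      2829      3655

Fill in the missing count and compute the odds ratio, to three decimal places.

0.550

The missing cell is in the exposed row: 845 − 728 = 117.
So a = 117, b = 728, c = 826, d = 2829.
OR = (a·d)/(b·c) = (117 × 2829) / (728 × 826) = 330993 / 601328 = 0.55044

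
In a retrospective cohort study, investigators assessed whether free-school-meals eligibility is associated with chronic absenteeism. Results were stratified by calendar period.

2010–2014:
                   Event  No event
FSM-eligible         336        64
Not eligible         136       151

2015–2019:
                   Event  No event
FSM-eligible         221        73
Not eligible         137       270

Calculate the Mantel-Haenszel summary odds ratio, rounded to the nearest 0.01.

OR_MH = Σ(aᵢdᵢ/nᵢ) / Σ(bᵢcᵢ/nᵢ), where nᵢ is the stratum total.
Stratum 1 (2010–2014): n = 687; a·d/n = 336·151/687 = 73.8515; b·c/n = 64·136/687 = 12.6696
Stratum 2 (2015–2019): n = 701; a·d/n = 221·270/701 = 85.1213; b·c/n = 73·137/701 = 14.2668
OR_MH = (73.8515 + 85.1213) / (12.6696 + 14.2668) = 158.9728 / 26.9363 = 5.90180

5.90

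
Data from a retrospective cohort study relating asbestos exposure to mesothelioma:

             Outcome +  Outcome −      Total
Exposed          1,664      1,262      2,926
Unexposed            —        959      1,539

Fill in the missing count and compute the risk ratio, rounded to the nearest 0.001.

The missing cell is in the unexposed row: 1539 − 959 = 580.
So a = 1664, b = 1262, c = 580, d = 959.
RR = [a/(a+b)] / [c/(c+d)] = (1664/2926) / (580/1539) = 0.56869/0.37687 = 1.50900

1.509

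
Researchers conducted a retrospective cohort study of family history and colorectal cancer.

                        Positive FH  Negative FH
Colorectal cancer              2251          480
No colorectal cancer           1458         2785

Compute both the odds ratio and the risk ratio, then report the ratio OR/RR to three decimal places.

Reading the table with exposure as columns: a = 2251 (Positive FH, case), b = 1458 (Positive FH, non-case), c = 480 (Negative FH, case), d = 2785.
OR = (2251·2785)/(1458·480) = 6269035/699840 = 8.95781
Risk in exposed = 2251/3709 = 0.60690; risk in unexposed = 480/3265 = 0.14701; RR = 4.12820
OR/RR = 8.95781 / 4.12820 = 2.16991
The outcome is not rare, so the OR lies further from 1 than the RR.

2.170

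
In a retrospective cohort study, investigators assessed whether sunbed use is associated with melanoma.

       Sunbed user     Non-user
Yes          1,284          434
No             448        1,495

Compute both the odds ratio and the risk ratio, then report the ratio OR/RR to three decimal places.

Reading the table with exposure as columns: a = 1284 (Sunbed user, case), b = 448 (Sunbed user, non-case), c = 434 (Non-user, case), d = 1495.
OR = (1284·1495)/(448·434) = 1919580/194432 = 9.87276
Risk in exposed = 1284/1732 = 0.74134; risk in unexposed = 434/1929 = 0.22499; RR = 3.29503
OR/RR = 9.87276 / 3.29503 = 2.99626
The outcome is not rare, so the OR lies further from 1 than the RR.

2.996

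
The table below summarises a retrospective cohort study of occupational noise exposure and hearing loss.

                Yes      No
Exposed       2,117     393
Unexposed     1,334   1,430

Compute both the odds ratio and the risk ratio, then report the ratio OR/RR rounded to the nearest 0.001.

3.304

Cells: a = 2117, b = 393, c = 1334, d = 1430.
OR = (2117·1430)/(393·1334) = 3027310/524262 = 5.77442
Risk in exposed = 2117/2510 = 0.84343; risk in unexposed = 1334/2764 = 0.48263; RR = 1.74755
OR/RR = 5.77442 / 1.74755 = 3.30430
The outcome is not rare, so the OR lies further from 1 than the RR.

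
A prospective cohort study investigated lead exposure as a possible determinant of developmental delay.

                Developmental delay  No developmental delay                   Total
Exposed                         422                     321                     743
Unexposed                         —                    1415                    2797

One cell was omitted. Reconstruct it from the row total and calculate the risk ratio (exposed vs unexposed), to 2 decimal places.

The missing cell is in the unexposed row: 2797 − 1415 = 1382.
So a = 422, b = 321, c = 1382, d = 1415.
RR = [a/(a+b)] / [c/(c+d)] = (422/743) / (1382/2797) = 0.56797/0.49410 = 1.14950

1.15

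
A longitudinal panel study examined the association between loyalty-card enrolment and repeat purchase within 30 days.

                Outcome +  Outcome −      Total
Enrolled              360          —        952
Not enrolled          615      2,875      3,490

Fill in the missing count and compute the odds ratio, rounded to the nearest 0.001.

The missing cell is in the exposed row: 952 − 360 = 592.
So a = 360, b = 592, c = 615, d = 2875.
OR = (a·d)/(b·c) = (360 × 2875) / (592 × 615) = 1035000 / 364080 = 2.84278

2.843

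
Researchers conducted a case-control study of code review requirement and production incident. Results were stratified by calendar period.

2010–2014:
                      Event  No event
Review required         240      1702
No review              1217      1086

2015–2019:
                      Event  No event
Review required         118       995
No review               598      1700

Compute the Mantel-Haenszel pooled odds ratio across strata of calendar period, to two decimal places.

OR_MH = Σ(aᵢdᵢ/nᵢ) / Σ(bᵢcᵢ/nᵢ), where nᵢ is the stratum total.
Stratum 1 (2010–2014): n = 4245; a·d/n = 240·1086/4245 = 61.3993; b·c/n = 1702·1217/4245 = 487.9468
Stratum 2 (2015–2019): n = 3411; a·d/n = 118·1700/3411 = 58.8097; b·c/n = 995·598/3411 = 174.4386
OR_MH = (61.3993 + 58.8097) / (487.9468 + 174.4386) = 120.2090 / 662.3853 = 0.18148

0.18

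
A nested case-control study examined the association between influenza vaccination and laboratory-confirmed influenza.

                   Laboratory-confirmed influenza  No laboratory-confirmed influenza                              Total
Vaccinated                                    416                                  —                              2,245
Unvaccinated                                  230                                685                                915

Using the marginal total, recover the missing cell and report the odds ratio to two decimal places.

The missing cell is in the exposed row: 2245 − 416 = 1829.
So a = 416, b = 1829, c = 230, d = 685.
OR = (a·d)/(b·c) = (416 × 685) / (1829 × 230) = 284960 / 420670 = 0.67740

0.68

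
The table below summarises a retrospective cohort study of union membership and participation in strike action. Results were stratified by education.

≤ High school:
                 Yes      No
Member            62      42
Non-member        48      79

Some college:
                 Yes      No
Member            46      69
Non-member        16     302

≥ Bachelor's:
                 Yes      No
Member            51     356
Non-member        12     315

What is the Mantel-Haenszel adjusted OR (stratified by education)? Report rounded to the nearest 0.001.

4.397

OR_MH = Σ(aᵢdᵢ/nᵢ) / Σ(bᵢcᵢ/nᵢ), where nᵢ is the stratum total.
Stratum 1 (≤ High school): n = 231; a·d/n = 62·79/231 = 21.2035; b·c/n = 42·48/231 = 8.7273
Stratum 2 (Some college): n = 433; a·d/n = 46·302/433 = 32.0831; b·c/n = 69·16/433 = 2.5497
Stratum 3 (≥ Bachelor's): n = 734; a·d/n = 51·315/734 = 21.8869; b·c/n = 356·12/734 = 5.8202
OR_MH = (21.2035 + 32.0831 + 21.8869) / (8.7273 + 2.5497 + 5.8202) = 75.1735 / 17.0971 = 4.39686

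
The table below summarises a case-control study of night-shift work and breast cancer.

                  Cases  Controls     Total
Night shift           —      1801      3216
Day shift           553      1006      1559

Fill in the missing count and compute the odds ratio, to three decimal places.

The missing cell is in the exposed row: 3216 − 1801 = 1415.
So a = 1415, b = 1801, c = 553, d = 1006.
OR = (a·d)/(b·c) = (1415 × 1006) / (1801 × 553) = 1423490 / 995953 = 1.42927

1.429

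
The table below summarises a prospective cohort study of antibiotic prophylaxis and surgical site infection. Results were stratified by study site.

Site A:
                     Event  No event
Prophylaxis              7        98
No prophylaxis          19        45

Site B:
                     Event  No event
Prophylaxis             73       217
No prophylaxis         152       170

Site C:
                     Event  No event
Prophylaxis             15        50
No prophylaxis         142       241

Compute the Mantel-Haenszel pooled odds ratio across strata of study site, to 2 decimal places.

0.37

OR_MH = Σ(aᵢdᵢ/nᵢ) / Σ(bᵢcᵢ/nᵢ), where nᵢ is the stratum total.
Stratum 1 (Site A): n = 169; a·d/n = 7·45/169 = 1.8639; b·c/n = 98·19/169 = 11.0178
Stratum 2 (Site B): n = 612; a·d/n = 73·170/612 = 20.2778; b·c/n = 217·152/612 = 53.8954
Stratum 3 (Site C): n = 448; a·d/n = 15·241/448 = 8.0692; b·c/n = 50·142/448 = 15.8482
OR_MH = (1.8639 + 20.2778 + 8.0692) / (11.0178 + 53.8954 + 15.8482) = 30.2109 / 80.7614 = 0.37408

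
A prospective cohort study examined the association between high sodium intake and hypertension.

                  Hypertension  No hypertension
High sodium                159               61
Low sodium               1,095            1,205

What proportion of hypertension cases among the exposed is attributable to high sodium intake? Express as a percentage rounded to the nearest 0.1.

34.1

Cells: a = 159, b = 61, c = 1095, d = 1205.
Risk in exposed = 159/220 = 0.72273; risk in unexposed = 1095/2300 = 0.47609.
RR = 0.72273/0.47609 = 1.51806
AR% = (RR − 1)/RR × 100 = (1.51806 − 1)/1.51806 × 100 = 34.1263%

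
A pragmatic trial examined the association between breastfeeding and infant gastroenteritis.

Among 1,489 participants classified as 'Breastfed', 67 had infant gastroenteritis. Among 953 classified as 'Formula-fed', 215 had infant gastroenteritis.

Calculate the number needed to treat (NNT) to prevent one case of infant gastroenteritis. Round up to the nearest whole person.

6

Risk in treated group = 67/1489 = 0.04500; risk in control = 215/953 = 0.22560.
Absolute risk reduction = 0.22560 − 0.04500 = 0.18061
NNT = 1 / ARR = 1 / 0.18061 = 5.537 → round up → 6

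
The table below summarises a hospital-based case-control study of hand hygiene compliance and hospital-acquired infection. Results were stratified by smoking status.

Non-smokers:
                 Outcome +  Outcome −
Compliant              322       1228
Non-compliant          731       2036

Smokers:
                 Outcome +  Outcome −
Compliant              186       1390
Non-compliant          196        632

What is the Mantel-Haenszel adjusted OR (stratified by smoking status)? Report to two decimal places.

OR_MH = Σ(aᵢdᵢ/nᵢ) / Σ(bᵢcᵢ/nᵢ), where nᵢ is the stratum total.
Stratum 1 (Non-smokers): n = 4317; a·d/n = 322·2036/4317 = 151.8629; b·c/n = 1228·731/4317 = 207.9379
Stratum 2 (Smokers): n = 2404; a·d/n = 186·632/2404 = 48.8985; b·c/n = 1390·196/2404 = 113.3278
OR_MH = (151.8629 + 48.8985) / (207.9379 + 113.3278) = 200.7614 / 321.2657 = 0.62491

0.62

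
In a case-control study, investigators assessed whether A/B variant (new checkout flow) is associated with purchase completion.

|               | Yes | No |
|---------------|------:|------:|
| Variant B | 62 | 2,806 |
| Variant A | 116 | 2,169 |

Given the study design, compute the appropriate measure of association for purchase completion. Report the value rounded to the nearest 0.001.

Cells: a = 62, b = 2806, c = 116, d = 2169.
This is a case-control study: participants were sampled on outcome status, so risks in the source population cannot be estimated directly — relative risk is not valid here. The odds ratio is the appropriate measure.
OR = (a·d)/(b·c) = (62 × 2169) / (2806 × 116) = 134478 / 325496 = 0.41315

0.413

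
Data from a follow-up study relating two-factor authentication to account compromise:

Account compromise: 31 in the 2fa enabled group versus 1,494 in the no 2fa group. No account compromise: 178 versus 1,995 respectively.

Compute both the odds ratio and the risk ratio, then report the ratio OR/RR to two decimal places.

0.67

From the description: a = 31, b = 178, c = 1494, d = 1995.
OR = (31·1995)/(178·1494) = 61845/265932 = 0.23256
Risk in exposed = 31/209 = 0.14833; risk in unexposed = 1494/3489 = 0.42820; RR = 0.34639
OR/RR = 0.23256 / 0.34639 = 0.67138
The outcome is not rare, so the OR lies further from 1 than the RR.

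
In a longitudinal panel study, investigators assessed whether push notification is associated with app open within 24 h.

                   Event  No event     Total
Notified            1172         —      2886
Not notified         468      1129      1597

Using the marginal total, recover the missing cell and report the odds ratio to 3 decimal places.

1.650

The missing cell is in the exposed row: 2886 − 1172 = 1714.
So a = 1172, b = 1714, c = 468, d = 1129.
OR = (a·d)/(b·c) = (1172 × 1129) / (1714 × 468) = 1323188 / 802152 = 1.64955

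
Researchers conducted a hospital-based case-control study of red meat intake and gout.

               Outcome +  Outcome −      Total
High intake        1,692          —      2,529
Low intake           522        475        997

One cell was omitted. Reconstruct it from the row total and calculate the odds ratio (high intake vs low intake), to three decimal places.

The missing cell is in the exposed row: 2529 − 1692 = 837.
So a = 1692, b = 837, c = 522, d = 475.
OR = (a·d)/(b·c) = (1692 × 475) / (837 × 522) = 803700 / 436914 = 1.83949

1.839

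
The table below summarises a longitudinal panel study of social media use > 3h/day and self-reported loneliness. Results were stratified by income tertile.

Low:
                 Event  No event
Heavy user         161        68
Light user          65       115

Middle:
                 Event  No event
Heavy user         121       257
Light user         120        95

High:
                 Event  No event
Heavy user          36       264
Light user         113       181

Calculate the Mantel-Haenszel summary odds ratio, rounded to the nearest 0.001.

0.669

OR_MH = Σ(aᵢdᵢ/nᵢ) / Σ(bᵢcᵢ/nᵢ), where nᵢ is the stratum total.
Stratum 1 (Low): n = 409; a·d/n = 161·115/409 = 45.2689; b·c/n = 68·65/409 = 10.8068
Stratum 2 (Middle): n = 593; a·d/n = 121·95/593 = 19.3845; b·c/n = 257·120/593 = 52.0067
Stratum 3 (High): n = 594; a·d/n = 36·181/594 = 10.9697; b·c/n = 264·113/594 = 50.2222
OR_MH = (45.2689 + 19.3845 + 10.9697) / (10.8068 + 52.0067 + 50.2222) = 75.6231 / 113.0358 = 0.66902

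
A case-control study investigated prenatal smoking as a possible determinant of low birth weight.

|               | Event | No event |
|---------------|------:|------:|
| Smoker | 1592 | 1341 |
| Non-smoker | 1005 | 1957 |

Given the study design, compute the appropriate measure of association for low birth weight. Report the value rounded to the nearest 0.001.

2.312

Cells: a = 1592, b = 1341, c = 1005, d = 1957.
This is a case-control study: participants were sampled on outcome status, so risks in the source population cannot be estimated directly — relative risk is not valid here. The odds ratio is the appropriate measure.
OR = (a·d)/(b·c) = (1592 × 1957) / (1341 × 1005) = 3115544 / 1347705 = 2.31174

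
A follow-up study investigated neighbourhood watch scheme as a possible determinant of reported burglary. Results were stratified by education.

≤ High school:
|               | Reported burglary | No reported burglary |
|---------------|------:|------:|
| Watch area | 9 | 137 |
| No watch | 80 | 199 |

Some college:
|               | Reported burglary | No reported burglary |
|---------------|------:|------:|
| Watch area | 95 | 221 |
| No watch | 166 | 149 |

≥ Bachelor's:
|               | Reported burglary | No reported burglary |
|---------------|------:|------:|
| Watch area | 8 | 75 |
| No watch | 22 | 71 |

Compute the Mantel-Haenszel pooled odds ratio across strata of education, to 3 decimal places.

OR_MH = Σ(aᵢdᵢ/nᵢ) / Σ(bᵢcᵢ/nᵢ), where nᵢ is the stratum total.
Stratum 1 (≤ High school): n = 425; a·d/n = 9·199/425 = 4.2141; b·c/n = 137·80/425 = 25.7882
Stratum 2 (Some college): n = 631; a·d/n = 95·149/631 = 22.4326; b·c/n = 221·166/631 = 58.1395
Stratum 3 (≥ Bachelor's): n = 176; a·d/n = 8·71/176 = 3.2273; b·c/n = 75·22/176 = 9.3750
OR_MH = (4.2141 + 22.4326 + 3.2273) / (25.7882 + 58.1395 + 9.3750) = 29.8740 / 93.3027 = 0.32018

0.320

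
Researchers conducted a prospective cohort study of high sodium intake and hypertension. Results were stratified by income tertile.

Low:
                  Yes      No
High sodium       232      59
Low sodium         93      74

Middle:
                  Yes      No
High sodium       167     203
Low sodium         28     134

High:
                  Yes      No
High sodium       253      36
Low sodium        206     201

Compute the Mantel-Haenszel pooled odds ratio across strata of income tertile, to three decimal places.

4.580

OR_MH = Σ(aᵢdᵢ/nᵢ) / Σ(bᵢcᵢ/nᵢ), where nᵢ is the stratum total.
Stratum 1 (Low): n = 458; a·d/n = 232·74/458 = 37.4847; b·c/n = 59·93/458 = 11.9803
Stratum 2 (Middle): n = 532; a·d/n = 167·134/532 = 42.0639; b·c/n = 203·28/532 = 10.6842
Stratum 3 (High): n = 696; a·d/n = 253·201/696 = 73.0647; b·c/n = 36·206/696 = 10.6552
OR_MH = (37.4847 + 42.0639 + 73.0647) / (11.9803 + 10.6842 + 10.6552) = 152.6133 / 33.3197 = 4.58027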